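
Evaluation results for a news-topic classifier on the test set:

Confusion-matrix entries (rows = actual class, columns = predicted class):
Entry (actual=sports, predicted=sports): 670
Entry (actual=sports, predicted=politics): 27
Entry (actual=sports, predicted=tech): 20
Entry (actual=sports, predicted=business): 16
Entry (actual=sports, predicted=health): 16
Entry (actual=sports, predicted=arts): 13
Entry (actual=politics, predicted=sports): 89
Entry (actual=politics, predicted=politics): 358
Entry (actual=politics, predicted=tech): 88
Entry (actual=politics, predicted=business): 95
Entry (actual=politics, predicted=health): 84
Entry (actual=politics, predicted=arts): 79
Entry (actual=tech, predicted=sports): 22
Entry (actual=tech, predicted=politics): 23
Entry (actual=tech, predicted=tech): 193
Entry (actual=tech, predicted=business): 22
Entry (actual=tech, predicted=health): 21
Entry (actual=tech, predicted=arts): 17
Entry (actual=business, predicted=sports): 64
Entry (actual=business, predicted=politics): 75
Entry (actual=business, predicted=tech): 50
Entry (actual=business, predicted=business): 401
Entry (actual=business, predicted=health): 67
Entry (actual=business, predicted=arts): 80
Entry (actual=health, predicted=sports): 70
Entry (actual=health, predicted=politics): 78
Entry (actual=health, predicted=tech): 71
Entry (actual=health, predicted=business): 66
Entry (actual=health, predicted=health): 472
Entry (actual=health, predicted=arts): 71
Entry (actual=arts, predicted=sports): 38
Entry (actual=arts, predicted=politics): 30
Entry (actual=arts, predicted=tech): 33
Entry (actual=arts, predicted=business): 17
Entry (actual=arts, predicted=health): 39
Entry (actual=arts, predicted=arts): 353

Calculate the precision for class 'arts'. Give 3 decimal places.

0.576

precision = TP/(TP+FP).
arts: TP=353, FP=13+79+17+80+71=260 → 353/613 = 0.5759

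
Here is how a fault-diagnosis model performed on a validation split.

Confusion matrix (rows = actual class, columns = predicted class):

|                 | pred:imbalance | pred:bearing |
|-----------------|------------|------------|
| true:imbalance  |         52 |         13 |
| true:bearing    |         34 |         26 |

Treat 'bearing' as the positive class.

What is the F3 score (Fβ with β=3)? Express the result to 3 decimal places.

0.449

Fβ = (1+β²)·TP / ((1+β²)·TP + β²·FN + FP), with β²=9
= 10·26 / (10·26 + 9·34 + 13) = 0.449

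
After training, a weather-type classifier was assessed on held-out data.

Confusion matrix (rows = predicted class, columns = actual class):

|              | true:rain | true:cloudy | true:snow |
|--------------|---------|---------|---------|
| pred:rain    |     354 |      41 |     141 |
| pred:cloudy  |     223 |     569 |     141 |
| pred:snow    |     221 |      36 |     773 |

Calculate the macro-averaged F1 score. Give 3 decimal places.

0.664

Per-class F1 score (2·TP/(2·TP+FP+FN)):
  rain: TP=354, FP=41+141=182, FN=223+221=444 → 708/1334 = 0.5307
  cloudy: TP=569, FP=223+141=364, FN=41+36=77 → 1138/1579 = 0.7207
  snow: TP=773, FP=221+36=257, FN=141+141=282 → 1546/2085 = 0.7415
Macro-F1 score = mean = (0.5307 + 0.7207 + 0.7415) / 3 = 0.664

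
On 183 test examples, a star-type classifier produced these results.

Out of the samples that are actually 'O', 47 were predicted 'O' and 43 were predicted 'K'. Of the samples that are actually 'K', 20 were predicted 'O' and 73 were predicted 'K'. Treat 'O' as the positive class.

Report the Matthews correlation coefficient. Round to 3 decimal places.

MCC = (TP·TN − FP·FN) / √((TP+FP)(TP+FN)(TN+FP)(TN+FN))
Numerator = 47·73 − 20·43 = 2571
Denominator = √(67·90·93·116) = √65051640 = 8065.4597
MCC = 2571 / 8065.4597 = 0.319

0.319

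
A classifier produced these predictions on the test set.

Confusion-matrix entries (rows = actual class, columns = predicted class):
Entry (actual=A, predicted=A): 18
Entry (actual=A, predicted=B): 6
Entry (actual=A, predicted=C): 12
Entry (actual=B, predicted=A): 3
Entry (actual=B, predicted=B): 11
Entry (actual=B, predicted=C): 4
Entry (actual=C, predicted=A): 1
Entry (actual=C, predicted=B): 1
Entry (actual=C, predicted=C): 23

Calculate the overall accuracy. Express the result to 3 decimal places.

Accuracy = trace / total = (18+11+23=52) / 79 = 52/79 = 0.658

0.658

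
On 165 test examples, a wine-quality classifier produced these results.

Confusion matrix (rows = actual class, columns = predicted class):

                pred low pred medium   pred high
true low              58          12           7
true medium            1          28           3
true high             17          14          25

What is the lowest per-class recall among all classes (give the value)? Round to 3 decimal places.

0.446

Per-class recall (TP/(TP+FN)):
  low: TP=58, FN=12+7=19 → 58/77 = 0.7532
  medium: TP=28, FN=1+3=4 → 28/32 = 0.8750
  high: TP=25, FN=17+14=31 → 25/56 = 0.4464
Lowest is class 'high' with recall = 0.446.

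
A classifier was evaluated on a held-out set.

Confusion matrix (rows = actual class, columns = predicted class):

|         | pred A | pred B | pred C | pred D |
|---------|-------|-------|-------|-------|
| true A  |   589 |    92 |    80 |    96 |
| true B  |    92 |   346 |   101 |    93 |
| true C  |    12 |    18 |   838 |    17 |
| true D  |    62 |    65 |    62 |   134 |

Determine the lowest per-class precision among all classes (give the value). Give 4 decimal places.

0.3941

Per-class precision (TP/(TP+FP)):
  A: TP=589, FP=92+12+62=166 → 589/755 = 0.78013
  B: TP=346, FP=92+18+65=175 → 346/521 = 0.66411
  C: TP=838, FP=80+101+62=243 → 838/1081 = 0.77521
  D: TP=134, FP=96+93+17=206 → 134/340 = 0.39412
Lowest is class 'D' with precision = 0.3941.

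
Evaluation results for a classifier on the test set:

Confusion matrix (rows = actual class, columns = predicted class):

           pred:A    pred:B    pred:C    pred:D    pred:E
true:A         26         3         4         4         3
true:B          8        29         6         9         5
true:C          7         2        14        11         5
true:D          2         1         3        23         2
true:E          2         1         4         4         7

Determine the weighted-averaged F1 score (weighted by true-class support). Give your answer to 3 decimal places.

Per-class F1 score (2·TP/(2·TP+FP+FN)):
  A: TP=26, FP=8+7+2+2=19, FN=3+4+4+3=14 → 52/85 = 0.6118
  B: TP=29, FP=3+2+1+1=7, FN=8+6+9+5=28 → 58/93 = 0.6237
  C: TP=14, FP=4+6+3+4=17, FN=7+2+11+5=25 → 28/70 = 0.4000
  D: TP=23, FP=4+9+11+4=28, FN=2+1+3+2=8 → 46/82 = 0.5610
  E: TP=7, FP=3+5+5+2=15, FN=2+1+4+4=11 → 14/40 = 0.3500
Weighted-F1 score = Σ (supportᵢ/N)·F1 scoreᵢ with N=185: (40/185)·0.6118 + (57/185)·0.6237 + (39/185)·0.4000 + (31/185)·0.5610 + (18/185)·0.3500 = 0.537

0.537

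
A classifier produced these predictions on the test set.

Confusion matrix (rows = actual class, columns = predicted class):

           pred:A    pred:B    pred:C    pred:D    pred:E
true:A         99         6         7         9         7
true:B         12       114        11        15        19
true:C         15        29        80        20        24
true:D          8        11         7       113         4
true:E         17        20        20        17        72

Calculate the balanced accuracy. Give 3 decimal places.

0.640

Balanced accuracy = mean of per-class recall.
  A: recall = 99/128 = 0.7734
  B: recall = 114/171 = 0.6667
  C: recall = 80/168 = 0.4762
  D: recall = 113/143 = 0.7902
  E: recall = 72/146 = 0.4932
Mean = (0.7734 + 0.6667 + 0.4762 + 0.7902 + 0.4932) / 5 = 0.640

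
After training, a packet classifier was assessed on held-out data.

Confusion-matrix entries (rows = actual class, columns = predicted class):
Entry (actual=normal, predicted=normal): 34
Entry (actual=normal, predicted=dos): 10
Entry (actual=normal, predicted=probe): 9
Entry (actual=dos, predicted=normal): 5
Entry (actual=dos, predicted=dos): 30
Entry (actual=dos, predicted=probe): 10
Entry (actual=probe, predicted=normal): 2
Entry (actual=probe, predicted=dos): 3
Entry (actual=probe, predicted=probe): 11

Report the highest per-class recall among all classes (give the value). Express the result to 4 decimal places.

0.6875

Per-class recall (TP/(TP+FN)):
  normal: TP=34, FN=10+9=19 → 34/53 = 0.64151
  dos: TP=30, FN=5+10=15 → 30/45 = 0.66667
  probe: TP=11, FN=2+3=5 → 11/16 = 0.68750
Highest is class 'probe' with recall = 0.6875.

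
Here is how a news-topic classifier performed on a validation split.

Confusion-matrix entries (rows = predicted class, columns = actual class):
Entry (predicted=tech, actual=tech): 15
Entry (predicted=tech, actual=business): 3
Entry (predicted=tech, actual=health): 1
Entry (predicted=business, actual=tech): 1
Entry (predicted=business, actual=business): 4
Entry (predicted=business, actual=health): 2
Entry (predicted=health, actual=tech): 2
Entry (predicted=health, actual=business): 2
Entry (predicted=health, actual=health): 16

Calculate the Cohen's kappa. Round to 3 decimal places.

Observed agreement pₒ = trace/N = 35/46 = 0.7609
Expected agreement pₑ = Σ (rowᵢ·colᵢ)/N² = (18·19 + 9·7 + 19·20)/46² = 0.3710
κ = (pₒ − pₑ)/(1 − pₑ) = (0.7609 − 0.3710)/(1 − 0.3710) = 0.620

0.620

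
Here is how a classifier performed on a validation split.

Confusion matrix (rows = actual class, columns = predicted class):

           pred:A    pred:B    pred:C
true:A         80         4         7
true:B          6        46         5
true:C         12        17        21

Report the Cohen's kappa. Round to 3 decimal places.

Observed agreement pₒ = trace/N = 147/198 = 0.7424
Expected agreement pₑ = Σ (rowᵢ·colᵢ)/N² = (91·98 + 57·67 + 50·33)/198² = 0.3670
κ = (pₒ − pₑ)/(1 − pₑ) = (0.7424 − 0.3670)/(1 − 0.3670) = 0.593

0.593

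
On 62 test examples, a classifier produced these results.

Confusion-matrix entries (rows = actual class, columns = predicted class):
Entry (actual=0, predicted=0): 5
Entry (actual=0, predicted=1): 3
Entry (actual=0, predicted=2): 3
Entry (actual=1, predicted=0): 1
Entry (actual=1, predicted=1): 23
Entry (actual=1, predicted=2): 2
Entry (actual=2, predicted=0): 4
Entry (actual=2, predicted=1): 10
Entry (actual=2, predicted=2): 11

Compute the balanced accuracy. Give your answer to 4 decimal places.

Balanced accuracy = mean of per-class recall.
  0: recall = 5/11 = 0.45455
  1: recall = 23/26 = 0.88462
  2: recall = 11/25 = 0.44000
Mean = (0.45455 + 0.88462 + 0.44000) / 3 = 0.5931

0.5931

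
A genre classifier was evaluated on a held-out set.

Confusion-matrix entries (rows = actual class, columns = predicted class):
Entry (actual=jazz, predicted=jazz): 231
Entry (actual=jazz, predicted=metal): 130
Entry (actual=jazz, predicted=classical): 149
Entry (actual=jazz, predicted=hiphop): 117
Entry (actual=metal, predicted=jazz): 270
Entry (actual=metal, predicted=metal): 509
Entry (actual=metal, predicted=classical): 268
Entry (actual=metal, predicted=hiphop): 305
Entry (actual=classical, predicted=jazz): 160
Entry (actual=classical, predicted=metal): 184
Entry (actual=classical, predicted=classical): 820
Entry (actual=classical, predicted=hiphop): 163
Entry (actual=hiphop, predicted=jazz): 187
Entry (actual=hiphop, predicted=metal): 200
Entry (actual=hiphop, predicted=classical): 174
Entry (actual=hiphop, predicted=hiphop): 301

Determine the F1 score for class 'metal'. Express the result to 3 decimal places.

One-vs-rest for 'metal': TP = diagonal; FP = other classes predicted 'metal'; FN = 'metal' predicted as other.
F1 score = 2·TP/(2·TP+FP+FN).
metal: TP=509, FP=130+184+200=514, FN=270+268+305=843 → 1018/2375 = 0.4286

0.429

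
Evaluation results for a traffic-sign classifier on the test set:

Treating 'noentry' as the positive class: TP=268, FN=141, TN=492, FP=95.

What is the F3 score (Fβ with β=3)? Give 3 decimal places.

0.663

Fβ = (1+β²)·TP / ((1+β²)·TP + β²·FN + FP), with β²=9
= 10·268 / (10·268 + 9·141 + 95) = 0.663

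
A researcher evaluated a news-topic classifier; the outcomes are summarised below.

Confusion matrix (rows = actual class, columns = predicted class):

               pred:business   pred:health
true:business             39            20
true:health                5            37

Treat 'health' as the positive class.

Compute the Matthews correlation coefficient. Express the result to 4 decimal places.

MCC = (TP·TN − FP·FN) / √((TP+FP)(TP+FN)(TN+FP)(TN+FN))
Numerator = 37·39 − 20·5 = 1343
Denominator = √(57·42·59·44) = √6214824 = 2492.9549
MCC = 1343 / 2492.9549 = 0.5387

0.5387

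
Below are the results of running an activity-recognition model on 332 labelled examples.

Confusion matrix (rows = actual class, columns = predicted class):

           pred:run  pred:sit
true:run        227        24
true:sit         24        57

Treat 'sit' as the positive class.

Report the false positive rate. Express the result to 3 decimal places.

0.096

FPR = FP/(FP+TN) = 24/(24+227) = 0.096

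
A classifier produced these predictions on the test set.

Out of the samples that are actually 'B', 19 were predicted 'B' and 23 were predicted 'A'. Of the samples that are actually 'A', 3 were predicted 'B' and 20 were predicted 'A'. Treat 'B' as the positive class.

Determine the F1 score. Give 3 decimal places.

Precision = TP/(TP+FP) = 19/22 = 0.8636
Recall = TP/(TP+FN) = 19/42 = 0.4524
F1 = 2·TP/(2·TP+FP+FN) = 38/64 = 0.594

0.594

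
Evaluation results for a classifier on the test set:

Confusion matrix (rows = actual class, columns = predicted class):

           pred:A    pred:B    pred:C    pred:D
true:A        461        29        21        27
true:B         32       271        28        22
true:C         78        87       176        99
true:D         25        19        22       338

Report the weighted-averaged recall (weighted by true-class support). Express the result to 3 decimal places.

0.718

Per-class recall (TP/(TP+FN)):
  A: TP=461, FN=29+21+27=77 → 461/538 = 0.8569
  B: TP=271, FN=32+28+22=82 → 271/353 = 0.7677
  C: TP=176, FN=78+87+99=264 → 176/440 = 0.4000
  D: TP=338, FN=25+19+22=66 → 338/404 = 0.8366
Weighted-recall = Σ (supportᵢ/N)·recallᵢ with N=1735: (538/1735)·0.8569 + (353/1735)·0.7677 + (440/1735)·0.4000 + (404/1735)·0.8366 = 0.718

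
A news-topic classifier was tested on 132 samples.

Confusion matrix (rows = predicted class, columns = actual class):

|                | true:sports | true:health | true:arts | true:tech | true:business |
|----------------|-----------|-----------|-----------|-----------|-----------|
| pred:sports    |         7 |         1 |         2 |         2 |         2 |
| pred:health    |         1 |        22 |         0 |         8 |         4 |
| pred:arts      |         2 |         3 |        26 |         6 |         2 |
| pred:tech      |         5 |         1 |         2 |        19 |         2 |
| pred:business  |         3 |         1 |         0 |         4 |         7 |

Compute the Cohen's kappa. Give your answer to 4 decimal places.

0.5063

Observed agreement pₒ = trace/N = 81/132 = 0.61364
Expected agreement pₑ = Σ (rowᵢ·colᵢ)/N² = (18·14 + 28·35 + 30·39 + 39·29 + 17·15)/132² = 0.21740
κ = (pₒ − pₑ)/(1 − pₑ) = (0.61364 − 0.21740)/(1 − 0.21740) = 0.5063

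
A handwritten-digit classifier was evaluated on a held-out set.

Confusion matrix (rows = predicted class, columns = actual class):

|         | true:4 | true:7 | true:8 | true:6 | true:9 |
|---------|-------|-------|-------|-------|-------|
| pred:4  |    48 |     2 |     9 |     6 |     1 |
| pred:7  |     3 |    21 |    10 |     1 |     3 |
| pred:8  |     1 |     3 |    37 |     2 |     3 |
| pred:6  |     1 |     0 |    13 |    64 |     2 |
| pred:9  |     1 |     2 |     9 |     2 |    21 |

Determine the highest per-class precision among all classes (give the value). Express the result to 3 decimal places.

Per-class precision (TP/(TP+FP)):
  4: TP=48, FP=2+9+6+1=18 → 48/66 = 0.7273
  7: TP=21, FP=3+10+1+3=17 → 21/38 = 0.5526
  8: TP=37, FP=1+3+2+3=9 → 37/46 = 0.8043
  6: TP=64, FP=1+0+13+2=16 → 64/80 = 0.8000
  9: TP=21, FP=1+2+9+2=14 → 21/35 = 0.6000
Highest is class '8' with precision = 0.804.

0.804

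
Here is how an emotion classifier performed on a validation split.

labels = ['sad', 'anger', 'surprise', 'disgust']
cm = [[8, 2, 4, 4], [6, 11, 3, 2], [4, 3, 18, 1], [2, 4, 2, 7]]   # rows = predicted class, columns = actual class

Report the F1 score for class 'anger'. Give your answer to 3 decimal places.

0.524

F1 score = 2·TP/(2·TP+FP+FN).
anger: TP=11, FP=6+3+2=11, FN=2+3+4=9 → 22/42 = 0.5238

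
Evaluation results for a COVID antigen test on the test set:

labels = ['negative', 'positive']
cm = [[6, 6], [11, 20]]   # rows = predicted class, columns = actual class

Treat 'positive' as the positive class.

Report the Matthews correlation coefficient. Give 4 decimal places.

0.1332

MCC = (TP·TN − FP·FN) / √((TP+FP)(TP+FN)(TN+FP)(TN+FN))
Numerator = 20·6 − 11·6 = 54
Denominator = √(31·26·17·12) = √164424 = 405.4923
MCC = 54 / 405.4923 = 0.1332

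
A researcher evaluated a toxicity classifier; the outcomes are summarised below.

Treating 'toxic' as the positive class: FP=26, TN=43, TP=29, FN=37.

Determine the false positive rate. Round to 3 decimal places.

FPR = FP/(FP+TN) = 26/(26+43) = 0.377

0.377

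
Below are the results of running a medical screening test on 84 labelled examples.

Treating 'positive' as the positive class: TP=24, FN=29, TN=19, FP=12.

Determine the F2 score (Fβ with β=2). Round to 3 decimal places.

0.484

Fβ = (1+β²)·TP / ((1+β²)·TP + β²·FN + FP), with β²=4
= 5·24 / (5·24 + 4·29 + 12) = 0.484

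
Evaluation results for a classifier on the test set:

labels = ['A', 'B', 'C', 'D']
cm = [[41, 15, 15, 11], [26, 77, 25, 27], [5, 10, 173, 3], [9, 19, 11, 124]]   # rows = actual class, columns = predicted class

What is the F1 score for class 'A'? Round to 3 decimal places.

0.503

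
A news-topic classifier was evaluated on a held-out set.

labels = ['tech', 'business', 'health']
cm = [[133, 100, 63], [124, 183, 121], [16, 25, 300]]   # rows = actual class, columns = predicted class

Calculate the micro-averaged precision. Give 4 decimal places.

Micro-averaging pools counts across classes: ΣTP=616, ΣFP=449, ΣFN=449.
Micro-precision = TP/(TP+FP) on pooled counts = 0.5784 (equals overall accuracy in single-label multiclass).

0.5784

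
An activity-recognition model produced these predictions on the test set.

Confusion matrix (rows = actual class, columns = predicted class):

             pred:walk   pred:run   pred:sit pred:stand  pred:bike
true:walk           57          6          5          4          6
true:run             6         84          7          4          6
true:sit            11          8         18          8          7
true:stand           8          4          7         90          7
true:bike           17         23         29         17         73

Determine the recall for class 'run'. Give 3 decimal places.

0.785

Take TP from the diagonal, FP from the rest of the 'run' prediction marginal, FN from the rest of the 'run' actual marginal.
recall = TP/(TP+FN).
run: TP=84, FN=6+7+4+6=23 → 84/107 = 0.7850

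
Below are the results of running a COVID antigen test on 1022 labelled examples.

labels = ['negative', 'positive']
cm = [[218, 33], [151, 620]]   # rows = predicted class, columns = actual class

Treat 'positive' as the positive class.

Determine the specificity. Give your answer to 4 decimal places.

0.5908

Specificity = TN/(TN+FP) = 218/(218+151) = 0.5908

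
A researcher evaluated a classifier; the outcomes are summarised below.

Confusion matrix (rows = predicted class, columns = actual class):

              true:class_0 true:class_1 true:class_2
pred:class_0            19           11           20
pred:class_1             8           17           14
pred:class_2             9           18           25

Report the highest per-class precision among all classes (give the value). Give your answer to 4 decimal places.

0.4808

Per-class precision (TP/(TP+FP)):
  class_0: TP=19, FP=11+20=31 → 19/50 = 0.38000
  class_1: TP=17, FP=8+14=22 → 17/39 = 0.43590
  class_2: TP=25, FP=9+18=27 → 25/52 = 0.48077
Highest is class 'class_2' with precision = 0.4808.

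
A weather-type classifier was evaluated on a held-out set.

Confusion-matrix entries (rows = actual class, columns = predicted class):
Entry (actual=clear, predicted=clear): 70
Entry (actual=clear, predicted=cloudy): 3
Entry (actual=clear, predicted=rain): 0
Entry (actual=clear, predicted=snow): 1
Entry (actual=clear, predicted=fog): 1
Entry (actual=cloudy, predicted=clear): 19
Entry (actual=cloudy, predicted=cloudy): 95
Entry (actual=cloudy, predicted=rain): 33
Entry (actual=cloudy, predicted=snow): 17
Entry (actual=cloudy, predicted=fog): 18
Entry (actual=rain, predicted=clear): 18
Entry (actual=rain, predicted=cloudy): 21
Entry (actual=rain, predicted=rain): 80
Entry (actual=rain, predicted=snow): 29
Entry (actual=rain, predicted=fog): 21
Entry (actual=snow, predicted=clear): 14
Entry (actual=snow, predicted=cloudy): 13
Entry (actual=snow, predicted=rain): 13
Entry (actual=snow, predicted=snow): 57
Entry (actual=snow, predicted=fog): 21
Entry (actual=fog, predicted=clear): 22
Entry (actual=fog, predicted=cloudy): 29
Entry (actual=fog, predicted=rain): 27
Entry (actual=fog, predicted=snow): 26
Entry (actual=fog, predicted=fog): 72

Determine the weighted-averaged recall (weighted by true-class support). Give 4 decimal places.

Per-class recall (TP/(TP+FN)):
  clear: TP=70, FN=3+0+1+1=5 → 70/75 = 0.93333
  cloudy: TP=95, FN=19+33+17+18=87 → 95/182 = 0.52198
  rain: TP=80, FN=18+21+29+21=89 → 80/169 = 0.47337
  snow: TP=57, FN=14+13+13+21=61 → 57/118 = 0.48305
  fog: TP=72, FN=22+29+27+26=104 → 72/176 = 0.40909
Weighted-recall = Σ (supportᵢ/N)·recallᵢ with N=720: (75/720)·0.93333 + (182/720)·0.52198 + (169/720)·0.47337 + (118/720)·0.48305 + (176/720)·0.40909 = 0.5194

0.5194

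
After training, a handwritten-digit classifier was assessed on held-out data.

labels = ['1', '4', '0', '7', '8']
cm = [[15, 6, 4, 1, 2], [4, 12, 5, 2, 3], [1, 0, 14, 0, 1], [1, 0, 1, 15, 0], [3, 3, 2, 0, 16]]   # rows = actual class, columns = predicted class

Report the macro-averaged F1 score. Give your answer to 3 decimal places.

Per-class F1 score (2·TP/(2·TP+FP+FN)):
  1: TP=15, FP=4+1+1+3=9, FN=6+4+1+2=13 → 30/52 = 0.5769
  4: TP=12, FP=6+0+0+3=9, FN=4+5+2+3=14 → 24/47 = 0.5106
  0: TP=14, FP=4+5+1+2=12, FN=1+0+0+1=2 → 28/42 = 0.6667
  7: TP=15, FP=1+2+0+0=3, FN=1+0+1+0=2 → 30/35 = 0.8571
  8: TP=16, FP=2+3+1+0=6, FN=3+3+2+0=8 → 32/46 = 0.6957
Macro-F1 score = mean = (0.5769 + 0.5106 + 0.6667 + 0.8571 + 0.6957) / 5 = 0.661

0.661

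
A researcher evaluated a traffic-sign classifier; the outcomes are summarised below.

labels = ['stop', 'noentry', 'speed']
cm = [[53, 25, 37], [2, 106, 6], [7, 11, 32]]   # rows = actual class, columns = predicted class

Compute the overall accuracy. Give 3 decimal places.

0.685

Accuracy = trace / total = (53+106+32=191) / 279 = 191/279 = 0.685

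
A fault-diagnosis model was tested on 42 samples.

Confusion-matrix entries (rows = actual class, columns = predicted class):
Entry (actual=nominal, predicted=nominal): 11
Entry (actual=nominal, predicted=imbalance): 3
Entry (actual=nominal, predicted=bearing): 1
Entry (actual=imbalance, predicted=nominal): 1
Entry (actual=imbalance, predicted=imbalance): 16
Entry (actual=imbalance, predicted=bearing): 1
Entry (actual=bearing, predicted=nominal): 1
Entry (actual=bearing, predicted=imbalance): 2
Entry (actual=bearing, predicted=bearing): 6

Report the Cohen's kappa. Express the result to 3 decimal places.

0.662

Observed agreement pₒ = trace/N = 33/42 = 0.7857
Expected agreement pₑ = Σ (rowᵢ·colᵢ)/N² = (15·13 + 18·21 + 9·8)/42² = 0.3656
κ = (pₒ − pₑ)/(1 − pₑ) = (0.7857 − 0.3656)/(1 − 0.3656) = 0.662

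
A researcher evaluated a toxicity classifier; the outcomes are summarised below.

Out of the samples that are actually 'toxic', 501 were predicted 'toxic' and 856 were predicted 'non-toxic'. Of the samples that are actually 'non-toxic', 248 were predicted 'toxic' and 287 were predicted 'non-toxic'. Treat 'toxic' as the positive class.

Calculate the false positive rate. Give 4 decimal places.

0.4636

FPR = FP/(FP+TN) = 248/(248+287) = 0.4636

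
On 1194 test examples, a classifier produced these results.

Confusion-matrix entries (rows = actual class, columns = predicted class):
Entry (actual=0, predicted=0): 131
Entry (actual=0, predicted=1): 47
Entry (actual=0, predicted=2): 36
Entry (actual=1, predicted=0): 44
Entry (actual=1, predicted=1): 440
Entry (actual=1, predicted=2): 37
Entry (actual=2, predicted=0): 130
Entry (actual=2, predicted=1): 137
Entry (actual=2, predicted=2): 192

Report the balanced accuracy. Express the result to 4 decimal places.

Balanced accuracy = mean of per-class recall.
  0: recall = 131/214 = 0.61215
  1: recall = 440/521 = 0.84453
  2: recall = 192/459 = 0.41830
Mean = (0.61215 + 0.84453 + 0.41830) / 3 = 0.6250

0.6250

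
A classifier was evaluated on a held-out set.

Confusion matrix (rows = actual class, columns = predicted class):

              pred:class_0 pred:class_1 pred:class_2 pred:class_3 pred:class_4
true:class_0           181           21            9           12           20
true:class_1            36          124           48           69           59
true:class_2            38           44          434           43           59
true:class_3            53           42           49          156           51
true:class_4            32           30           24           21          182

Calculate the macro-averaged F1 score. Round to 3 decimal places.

0.560

Per-class F1 score (2·TP/(2·TP+FP+FN)):
  class_0: TP=181, FP=36+38+53+32=159, FN=21+9+12+20=62 → 362/583 = 0.6209
  class_1: TP=124, FP=21+44+42+30=137, FN=36+48+69+59=212 → 248/597 = 0.4154
  class_2: TP=434, FP=9+48+49+24=130, FN=38+44+43+59=184 → 868/1182 = 0.7343
  class_3: TP=156, FP=12+69+43+21=145, FN=53+42+49+51=195 → 312/652 = 0.4785
  class_4: TP=182, FP=20+59+59+51=189, FN=32+30+24+21=107 → 364/660 = 0.5515
Macro-F1 score = mean = (0.6209 + 0.4154 + 0.7343 + 0.4785 + 0.5515) / 5 = 0.560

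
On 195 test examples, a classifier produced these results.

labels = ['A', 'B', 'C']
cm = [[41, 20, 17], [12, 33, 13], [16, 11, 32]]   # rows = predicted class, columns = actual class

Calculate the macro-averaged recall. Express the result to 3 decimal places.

Per-class recall (TP/(TP+FN)):
  A: TP=41, FN=12+16=28 → 41/69 = 0.5942
  B: TP=33, FN=20+11=31 → 33/64 = 0.5156
  C: TP=32, FN=17+13=30 → 32/62 = 0.5161
Macro-recall = mean = (0.5942 + 0.5156 + 0.5161) / 3 = 0.542

0.542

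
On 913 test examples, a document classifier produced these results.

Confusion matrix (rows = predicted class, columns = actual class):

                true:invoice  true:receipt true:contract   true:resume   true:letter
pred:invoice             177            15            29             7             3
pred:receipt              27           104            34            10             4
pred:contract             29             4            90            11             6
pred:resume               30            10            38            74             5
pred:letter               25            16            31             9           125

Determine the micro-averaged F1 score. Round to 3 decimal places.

0.624

Micro-averaging pools counts across classes: ΣTP=570, ΣFP=343, ΣFN=343.
Micro-F1 score = 2·TP/(2·TP+FP+FN) on pooled counts = 0.624 (equals overall accuracy in single-label multiclass).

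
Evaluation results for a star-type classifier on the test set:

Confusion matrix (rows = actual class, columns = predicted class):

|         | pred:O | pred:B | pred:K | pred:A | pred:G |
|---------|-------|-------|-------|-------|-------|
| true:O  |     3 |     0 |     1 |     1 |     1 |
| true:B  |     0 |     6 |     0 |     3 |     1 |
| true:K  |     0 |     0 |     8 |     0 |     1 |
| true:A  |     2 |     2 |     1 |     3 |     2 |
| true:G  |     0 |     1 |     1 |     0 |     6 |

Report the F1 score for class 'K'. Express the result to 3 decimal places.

0.800

F1 score = 2·TP/(2·TP+FP+FN).
K: TP=8, FP=1+0+1+1=3, FN=0+0+0+1=1 → 16/20 = 0.8000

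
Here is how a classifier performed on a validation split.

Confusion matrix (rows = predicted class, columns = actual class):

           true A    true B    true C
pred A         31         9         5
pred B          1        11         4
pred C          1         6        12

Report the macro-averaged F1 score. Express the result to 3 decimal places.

0.640

Per-class F1 score (2·TP/(2·TP+FP+FN)):
  A: TP=31, FP=9+5=14, FN=1+1=2 → 62/78 = 0.7949
  B: TP=11, FP=1+4=5, FN=9+6=15 → 22/42 = 0.5238
  C: TP=12, FP=1+6=7, FN=5+4=9 → 24/40 = 0.6000
Macro-F1 score = mean = (0.7949 + 0.5238 + 0.6000) / 3 = 0.640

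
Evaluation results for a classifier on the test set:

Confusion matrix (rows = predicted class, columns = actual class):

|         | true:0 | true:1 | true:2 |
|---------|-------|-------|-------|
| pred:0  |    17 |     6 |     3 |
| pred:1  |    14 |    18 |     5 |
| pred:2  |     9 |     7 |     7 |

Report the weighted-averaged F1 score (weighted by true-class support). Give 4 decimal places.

0.4947

Per-class F1 score (2·TP/(2·TP+FP+FN)):
  0: TP=17, FP=6+3=9, FN=14+9=23 → 34/66 = 0.51515
  1: TP=18, FP=14+5=19, FN=6+7=13 → 36/68 = 0.52941
  2: TP=7, FP=9+7=16, FN=3+5=8 → 14/38 = 0.36842
Weighted-F1 score = Σ (supportᵢ/N)·F1 scoreᵢ with N=86: (40/86)·0.51515 + (31/86)·0.52941 + (15/86)·0.36842 = 0.4947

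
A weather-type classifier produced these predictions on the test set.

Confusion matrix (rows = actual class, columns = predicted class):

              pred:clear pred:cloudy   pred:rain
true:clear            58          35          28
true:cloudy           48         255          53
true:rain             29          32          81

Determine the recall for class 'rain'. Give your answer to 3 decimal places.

Treat 'rain' as positive and all other classes as negative.
recall = TP/(TP+FN).
rain: TP=81, FN=29+32=61 → 81/142 = 0.5704

0.570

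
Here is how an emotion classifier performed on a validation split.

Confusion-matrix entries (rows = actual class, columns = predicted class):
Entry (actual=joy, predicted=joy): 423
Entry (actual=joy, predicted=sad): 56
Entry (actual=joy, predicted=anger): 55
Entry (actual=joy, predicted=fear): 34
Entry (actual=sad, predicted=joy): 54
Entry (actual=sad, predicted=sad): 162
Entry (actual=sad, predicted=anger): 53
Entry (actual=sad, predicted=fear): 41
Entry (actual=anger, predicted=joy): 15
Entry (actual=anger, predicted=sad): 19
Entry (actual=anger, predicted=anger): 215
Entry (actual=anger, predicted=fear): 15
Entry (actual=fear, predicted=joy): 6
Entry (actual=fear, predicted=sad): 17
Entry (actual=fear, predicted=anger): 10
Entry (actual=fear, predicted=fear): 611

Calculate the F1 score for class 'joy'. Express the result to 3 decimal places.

Treat 'joy' as positive and all other classes as negative.
F1 score = 2·TP/(2·TP+FP+FN).
joy: TP=423, FP=54+15+6=75, FN=56+55+34=145 → 846/1066 = 0.7936

0.794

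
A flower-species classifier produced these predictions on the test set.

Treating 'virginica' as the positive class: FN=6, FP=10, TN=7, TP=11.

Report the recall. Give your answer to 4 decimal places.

0.6471

Recall = TP/(TP+FN) = 11/(11+6) = 11/17 = 0.6471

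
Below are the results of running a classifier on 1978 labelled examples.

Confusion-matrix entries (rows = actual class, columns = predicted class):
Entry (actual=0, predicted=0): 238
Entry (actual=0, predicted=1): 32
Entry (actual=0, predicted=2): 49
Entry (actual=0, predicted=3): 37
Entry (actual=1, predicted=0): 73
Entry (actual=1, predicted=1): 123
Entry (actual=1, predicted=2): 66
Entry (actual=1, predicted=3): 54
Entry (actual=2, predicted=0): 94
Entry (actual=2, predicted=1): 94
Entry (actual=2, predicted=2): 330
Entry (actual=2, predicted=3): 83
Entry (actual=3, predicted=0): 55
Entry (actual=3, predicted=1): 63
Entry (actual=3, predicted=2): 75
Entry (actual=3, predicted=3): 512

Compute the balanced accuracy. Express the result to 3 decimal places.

0.583

Balanced accuracy = mean of per-class recall.
  0: recall = 238/356 = 0.6685
  1: recall = 123/316 = 0.3892
  2: recall = 330/601 = 0.5491
  3: recall = 512/705 = 0.7262
Mean = (0.6685 + 0.3892 + 0.5491 + 0.7262) / 4 = 0.583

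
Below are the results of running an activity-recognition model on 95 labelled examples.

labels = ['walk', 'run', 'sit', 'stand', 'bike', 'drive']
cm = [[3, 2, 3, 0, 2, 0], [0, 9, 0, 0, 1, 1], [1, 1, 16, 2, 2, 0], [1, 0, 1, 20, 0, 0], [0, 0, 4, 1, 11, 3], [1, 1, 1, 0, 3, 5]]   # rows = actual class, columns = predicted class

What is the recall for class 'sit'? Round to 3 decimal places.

0.727

Treat 'sit' as positive and all other classes as negative.
recall = TP/(TP+FN).
sit: TP=16, FN=1+1+2+2+0=6 → 16/22 = 0.7273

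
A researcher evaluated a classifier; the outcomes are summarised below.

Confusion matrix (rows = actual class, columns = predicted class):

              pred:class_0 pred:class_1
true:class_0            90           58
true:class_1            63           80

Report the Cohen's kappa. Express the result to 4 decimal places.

Observed agreement pₒ = trace/N = 170/291 = 0.58419
Expected agreement pₑ = Σ (rowᵢ·colᵢ)/N² = (148·153 + 143·138)/291² = 0.50044
κ = (pₒ − pₑ)/(1 − pₑ) = (0.58419 − 0.50044)/(1 − 0.50044) = 0.1676

0.1676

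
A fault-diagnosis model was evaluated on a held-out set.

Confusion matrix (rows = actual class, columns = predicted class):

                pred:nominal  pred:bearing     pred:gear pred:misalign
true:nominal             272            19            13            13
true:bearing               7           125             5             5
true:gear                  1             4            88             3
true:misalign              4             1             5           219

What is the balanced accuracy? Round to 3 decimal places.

Balanced accuracy = mean of per-class recall.
  nominal: recall = 272/317 = 0.8580
  bearing: recall = 125/142 = 0.8803
  gear: recall = 88/96 = 0.9167
  misalign: recall = 219/229 = 0.9563
Mean = (0.8580 + 0.8803 + 0.9167 + 0.9563) / 4 = 0.903

0.903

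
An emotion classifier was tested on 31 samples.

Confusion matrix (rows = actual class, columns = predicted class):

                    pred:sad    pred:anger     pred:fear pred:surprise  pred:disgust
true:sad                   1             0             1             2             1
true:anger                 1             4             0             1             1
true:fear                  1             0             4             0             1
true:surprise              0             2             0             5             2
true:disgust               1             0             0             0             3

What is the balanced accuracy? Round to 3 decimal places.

0.549

Balanced accuracy = mean of per-class recall.
  sad: recall = 1/5 = 0.2000
  anger: recall = 4/7 = 0.5714
  fear: recall = 4/6 = 0.6667
  surprise: recall = 5/9 = 0.5556
  disgust: recall = 3/4 = 0.7500
Mean = (0.2000 + 0.5714 + 0.6667 + 0.5556 + 0.7500) / 5 = 0.549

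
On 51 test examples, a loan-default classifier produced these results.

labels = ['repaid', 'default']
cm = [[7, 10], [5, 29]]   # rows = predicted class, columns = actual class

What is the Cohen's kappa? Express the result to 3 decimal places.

Observed agreement pₒ = trace/N = 36/51 = 0.7059
Expected agreement pₑ = Σ (rowᵢ·colᵢ)/N² = (12·17 + 39·34)/51² = 0.5882
κ = (pₒ − pₑ)/(1 − pₑ) = (0.7059 − 0.5882)/(1 − 0.5882) = 0.286

0.286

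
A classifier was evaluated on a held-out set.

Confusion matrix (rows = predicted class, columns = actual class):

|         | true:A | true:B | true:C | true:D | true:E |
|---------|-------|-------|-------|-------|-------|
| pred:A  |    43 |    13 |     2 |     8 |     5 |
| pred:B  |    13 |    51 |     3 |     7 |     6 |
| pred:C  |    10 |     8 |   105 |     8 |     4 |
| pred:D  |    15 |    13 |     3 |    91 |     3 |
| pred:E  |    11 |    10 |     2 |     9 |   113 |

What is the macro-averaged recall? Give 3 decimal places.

Per-class recall (TP/(TP+FN)):
  A: TP=43, FN=13+10+15+11=49 → 43/92 = 0.4674
  B: TP=51, FN=13+8+13+10=44 → 51/95 = 0.5368
  C: TP=105, FN=2+3+3+2=10 → 105/115 = 0.9130
  D: TP=91, FN=8+7+8+9=32 → 91/123 = 0.7398
  E: TP=113, FN=5+6+4+3=18 → 113/131 = 0.8626
Macro-recall = mean = (0.4674 + 0.5368 + 0.9130 + 0.7398 + 0.8626) / 5 = 0.704

0.704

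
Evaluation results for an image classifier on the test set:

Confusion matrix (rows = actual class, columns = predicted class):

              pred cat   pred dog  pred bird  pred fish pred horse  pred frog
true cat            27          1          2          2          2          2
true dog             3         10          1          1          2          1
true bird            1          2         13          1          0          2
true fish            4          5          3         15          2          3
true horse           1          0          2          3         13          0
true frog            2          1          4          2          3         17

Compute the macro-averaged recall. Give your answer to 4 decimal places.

0.6215

Per-class recall (TP/(TP+FN)):
  cat: TP=27, FN=1+2+2+2+2=9 → 27/36 = 0.75000
  dog: TP=10, FN=3+1+1+2+1=8 → 10/18 = 0.55556
  bird: TP=13, FN=1+2+1+0+2=6 → 13/19 = 0.68421
  fish: TP=15, FN=4+5+3+2+3=17 → 15/32 = 0.46875
  horse: TP=13, FN=1+0+2+3+0=6 → 13/19 = 0.68421
  frog: TP=17, FN=2+1+4+2+3=12 → 17/29 = 0.58621
Macro-recall = mean = (0.75000 + 0.55556 + 0.68421 + 0.46875 + 0.68421 + 0.58621) / 6 = 0.6215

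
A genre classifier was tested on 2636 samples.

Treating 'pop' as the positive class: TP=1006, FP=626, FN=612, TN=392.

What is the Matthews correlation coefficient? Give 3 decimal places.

0.007

MCC = (TP·TN − FP·FN) / √((TP+FP)(TP+FN)(TN+FP)(TN+FN))
Numerator = 1006·392 − 626·612 = 11240
Denominator = √(1632·1618·1018·1004) = √2698858793472 = 1642820.3777
MCC = 11240 / 1642820.3777 = 0.007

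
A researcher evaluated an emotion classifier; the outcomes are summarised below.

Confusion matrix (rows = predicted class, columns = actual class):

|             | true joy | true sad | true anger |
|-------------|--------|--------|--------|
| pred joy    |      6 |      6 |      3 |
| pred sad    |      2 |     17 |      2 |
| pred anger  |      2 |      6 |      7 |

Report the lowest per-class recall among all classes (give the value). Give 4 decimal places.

0.5833

Per-class recall (TP/(TP+FN)):
  joy: TP=6, FN=2+2=4 → 6/10 = 0.60000
  sad: TP=17, FN=6+6=12 → 17/29 = 0.58621
  anger: TP=7, FN=3+2=5 → 7/12 = 0.58333
Lowest is class 'anger' with recall = 0.5833.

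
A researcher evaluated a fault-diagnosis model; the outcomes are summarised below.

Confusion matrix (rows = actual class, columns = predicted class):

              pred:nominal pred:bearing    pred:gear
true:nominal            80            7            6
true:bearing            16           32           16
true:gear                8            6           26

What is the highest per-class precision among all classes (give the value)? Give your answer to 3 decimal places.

0.769

Per-class precision (TP/(TP+FP)):
  nominal: TP=80, FP=16+8=24 → 80/104 = 0.7692
  bearing: TP=32, FP=7+6=13 → 32/45 = 0.7111
  gear: TP=26, FP=6+16=22 → 26/48 = 0.5417
Highest is class 'nominal' with precision = 0.769.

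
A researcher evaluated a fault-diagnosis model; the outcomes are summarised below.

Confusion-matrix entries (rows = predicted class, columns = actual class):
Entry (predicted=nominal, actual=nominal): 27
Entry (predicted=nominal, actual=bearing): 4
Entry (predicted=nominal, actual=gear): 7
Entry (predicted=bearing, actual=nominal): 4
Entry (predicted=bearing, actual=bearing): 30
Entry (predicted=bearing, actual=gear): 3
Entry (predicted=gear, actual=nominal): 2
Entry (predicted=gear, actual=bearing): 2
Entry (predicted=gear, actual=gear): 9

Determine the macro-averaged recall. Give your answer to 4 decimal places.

0.7084

Per-class recall (TP/(TP+FN)):
  nominal: TP=27, FN=4+2=6 → 27/33 = 0.81818
  bearing: TP=30, FN=4+2=6 → 30/36 = 0.83333
  gear: TP=9, FN=7+3=10 → 9/19 = 0.47368
Macro-recall = mean = (0.81818 + 0.83333 + 0.47368) / 3 = 0.7084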